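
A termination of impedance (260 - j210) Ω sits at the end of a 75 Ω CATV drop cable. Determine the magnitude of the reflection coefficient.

Γ = (Z_L − Z_0)/(Z_L + Z_0) = (185 − j210)/(335 − j210)
|Γ| = 280/395

|Γ| ≈ 0.708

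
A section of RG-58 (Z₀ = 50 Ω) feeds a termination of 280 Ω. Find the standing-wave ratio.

VSWR ≈ 5.6

Γ = (280 − 50)/(280 + 50) = 0.697
VSWR = (1 + 0.697)/(1 − 0.697)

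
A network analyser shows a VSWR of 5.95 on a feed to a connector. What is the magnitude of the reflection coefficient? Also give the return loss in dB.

|Γ| = (S − 1)/(S + 1) = (5.95 − 1)/(5.95 + 1) = 4.95/6.95
RL = −20·log₁₀|Γ| = −20·log₁₀(0.712)

|Γ| ≈ 0.712; return loss ≈ 2.95 dB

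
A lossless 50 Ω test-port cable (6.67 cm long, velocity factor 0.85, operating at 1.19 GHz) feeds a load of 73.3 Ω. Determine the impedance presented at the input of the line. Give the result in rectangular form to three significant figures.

λ = v/f = 0.85·c / 1.19 GHz = 0.214 m
βl = 2π·l/λ = 2π × 0.311 = 112°
tan(βl) = tan(112°) = -2.47
Z_in = Z_0·(Z_L + jZ_0·tanβl)/(Z_0 + jZ_L·tanβl)
     = 50·(73.3 − j123)/(50 − j181)

Z_in ≈ 36.9 + j10.1 Ω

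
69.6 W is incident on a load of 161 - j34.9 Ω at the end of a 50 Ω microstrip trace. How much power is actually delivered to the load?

|Γ| = |(111 − j34.9)/(211 − j34.9)| = 0.544
|Γ|² = 0.296
P_refl = |Γ|²·P_inc = 20.6 W, P_del = (1 − |Γ|²)·P_inc = 49 W

P_delivered ≈ 49 W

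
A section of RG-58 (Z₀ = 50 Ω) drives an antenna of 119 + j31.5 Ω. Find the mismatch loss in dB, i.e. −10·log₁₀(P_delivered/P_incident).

Γ = (69 + j31.5)/(169 + j31.5), |Γ| = 0.441
|Γ|² = 0.195, so P_del/P_inc = 1 − |Γ|² = 0.805
ML = −10·log₁₀(1 − |Γ|²)

mismatch loss ≈ 0.94 dB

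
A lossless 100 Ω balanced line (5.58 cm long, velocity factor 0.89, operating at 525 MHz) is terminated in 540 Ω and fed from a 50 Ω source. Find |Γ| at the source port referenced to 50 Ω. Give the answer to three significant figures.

|Γ| ≈ 0.767

λ = v/f = 0.89·c / 525 MHz = 0.509 m
βl = 2π·l/λ = 2π × 0.11 = 39.5°
tan(βl) = 0.824
Z_in = Z_0·(Z_L + jZ_0·tanβl)/(Z_0 + jZ_L·tanβl) = 43.6 − j112 Ω
Γ_s = (Z_in − Z_s)/(Z_in + Z_s) = (-6.43 − j112)/(93.6 − j112), |Γ_s| = 0.767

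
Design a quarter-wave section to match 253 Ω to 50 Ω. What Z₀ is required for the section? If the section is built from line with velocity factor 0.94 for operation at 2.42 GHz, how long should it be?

Z_qwt = √(Z_0·R_L) = √(50 × 253) = √12650
λ = 0.94·c/f = 0.117 m, so l = λ/4 = 0.0291 m

Z_qwt ≈ 112 Ω; length ≈ 2.91 cm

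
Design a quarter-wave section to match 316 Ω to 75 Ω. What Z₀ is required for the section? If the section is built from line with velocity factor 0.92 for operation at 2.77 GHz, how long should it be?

Z_qwt ≈ 154 Ω; length ≈ 2.49 cm

Z_qwt = √(Z_0·R_L) = √(75 × 316) = √23700
λ = 0.92·c/f = 0.0996 m, so l = λ/4 = 0.0249 m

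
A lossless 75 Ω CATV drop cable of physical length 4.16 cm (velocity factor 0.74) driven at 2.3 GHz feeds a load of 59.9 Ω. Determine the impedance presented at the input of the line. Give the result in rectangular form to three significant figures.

Z_in ≈ 64 − j11.1 Ω

λ = v/f = 0.74·c / 2.3 GHz = 0.0965 m
βl = 2π·l/λ = 2π × 0.431 = 155°
tan(βl) = tan(155°) = -0.463
Z_in = Z_0·(Z_L + jZ_0·tanβl)/(Z_0 + jZ_L·tanβl)
     = 75·(59.9 − j34.7)/(75 − j27.7)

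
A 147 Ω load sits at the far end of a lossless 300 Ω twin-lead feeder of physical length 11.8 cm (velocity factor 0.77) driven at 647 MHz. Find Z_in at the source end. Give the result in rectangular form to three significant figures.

Z_in ≈ 351 − j231 Ω

λ = v/f = 0.77·c / 647 MHz = 0.357 m
βl = 2π·l/λ = 2π × 0.331 = 119°
tan(βl) = tan(119°) = -1.81
Z_in = Z_0·(Z_L + jZ_0·tanβl)/(Z_0 + jZ_L·tanβl)
     = 300·(147 − j542)/(300 − j265)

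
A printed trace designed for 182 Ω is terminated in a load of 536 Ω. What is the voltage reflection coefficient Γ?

Γ = 0.493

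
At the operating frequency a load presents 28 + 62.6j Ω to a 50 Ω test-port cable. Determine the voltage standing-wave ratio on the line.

Γ = (Z_L − Z_0)/(Z_L + Z_0) = (-22 + j62.6)/(78 + j62.6)
|Γ| = 66.4/100 = 0.663
VSWR = (1 + |Γ|)/(1 − |Γ|) = 1.66/0.337

VSWR ≈ 4.94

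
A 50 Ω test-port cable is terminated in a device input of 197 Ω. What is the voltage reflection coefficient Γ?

Γ = (Z_L − Z_0)/(Z_L + Z_0) = (197 − 50)/(197 + 50) = 147/247

Γ = 0.595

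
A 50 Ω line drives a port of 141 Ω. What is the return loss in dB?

Γ = (141 − 50)/(141 + 50) = 0.476
RL = −20·log₁₀|Γ| = −20·log₁₀(0.476)

RL ≈ 6.44 dB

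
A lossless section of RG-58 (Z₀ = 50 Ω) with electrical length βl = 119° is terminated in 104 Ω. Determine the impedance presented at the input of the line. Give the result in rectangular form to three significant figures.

tan(βl) = tan(119°) = -1.8
Z_in = Z_0·(Z_L + jZ_0·tanβl)/(Z_0 + jZ_L·tanβl)
     = 50·(104 − j90.2)/(50 − j188)

Z_in ≈ 29.3 + j19.9 Ω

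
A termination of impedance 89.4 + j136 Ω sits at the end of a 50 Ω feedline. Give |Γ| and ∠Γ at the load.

Γ ≈ 0.727 ∠ 29.6°

Γ = (Z_L − Z_0)/(Z_L + Z_0) = (39.4 + j136)/(139.4 + j136)
|Γ| = 142/195 = 0.727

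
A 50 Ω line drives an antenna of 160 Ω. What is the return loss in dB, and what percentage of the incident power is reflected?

Γ = (160 − 50)/(160 + 50) = 0.524
RL = −20·log₁₀(0.524) = 5.62 dB
P_refl/P_inc = |Γ|² = 0.274

RL ≈ 5.62 dB; 27.4% of incident power reflected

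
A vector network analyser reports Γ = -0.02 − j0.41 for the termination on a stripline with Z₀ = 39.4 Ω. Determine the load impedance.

Z_L = Z_0·(1 + Γ)/(1 − Γ) = 39.4·(0.98 − j0.41)/(1.02 + j0.41)

Z_L ≈ 27.1 − j26.7 Ω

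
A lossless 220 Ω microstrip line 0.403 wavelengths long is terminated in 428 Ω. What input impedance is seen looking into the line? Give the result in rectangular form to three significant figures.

Z_in ≈ 224 + j150 Ω

βl = 2π × 0.403 = 145°
tan(βl) = tan(145°) = -0.698
Z_in = Z_0·(Z_L + jZ_0·tanβl)/(Z_0 + jZ_L·tanβl)
     = 220·(428 − j154)/(220 − j299)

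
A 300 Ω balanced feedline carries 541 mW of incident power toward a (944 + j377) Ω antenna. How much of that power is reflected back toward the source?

P_reflected ≈ 178 mW

|Γ| = |(644 + j377)/(1244 + j377)| = 0.574
|Γ|² = 0.33
P_refl = |Γ|²·P_inc = 178 mW, P_del = (1 − |Γ|²)·P_inc = 363 mW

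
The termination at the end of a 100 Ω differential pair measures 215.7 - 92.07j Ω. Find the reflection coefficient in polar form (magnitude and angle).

Γ = (Z_L − Z_0)/(Z_L + Z_0) = (115.7 − j92.07)/(315.7 − j92.07)
|Γ| = 148/329 = 0.45

Γ ≈ 0.45 ∠ -22.3°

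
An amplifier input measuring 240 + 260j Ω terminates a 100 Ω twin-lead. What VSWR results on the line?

VSWR ≈ 5.45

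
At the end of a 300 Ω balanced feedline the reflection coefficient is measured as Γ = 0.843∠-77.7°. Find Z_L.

Z_L ≈ 64.2 − j366 Ω

Z_L = Z_0·(1 + Γ)/(1 − Γ) = 300·(1.18 − j0.824)/(0.82 + j0.824)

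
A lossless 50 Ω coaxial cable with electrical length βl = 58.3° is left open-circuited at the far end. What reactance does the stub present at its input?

X_in ≈ -30.9 Ω (capacitive)

tan(βl) = 1.62
For an open-circuited stub, Z_in = −jZ_0·cot(βl) = −jZ_0/tan(βl)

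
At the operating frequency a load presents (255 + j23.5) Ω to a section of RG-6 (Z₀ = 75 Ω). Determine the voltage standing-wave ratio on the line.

VSWR ≈ 3.43

Γ = (Z_L − Z_0)/(Z_L + Z_0) = (180 + j23.5)/(330 + j23.5)
|Γ| = 182/331 = 0.549
VSWR = (1 + |Γ|)/(1 − |Γ|) = 1.55/0.451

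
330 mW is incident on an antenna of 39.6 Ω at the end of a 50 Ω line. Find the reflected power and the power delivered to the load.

Γ = (39.6 − 50)/(39.6 + 50) = -0.116
|Γ|² = 0.0135
P_refl = |Γ|²·P_inc = 4.45 mW, P_del = (1 − |Γ|²)·P_inc = 326 mW

P_reflected ≈ 4.45 mW; P_delivered ≈ 326 mW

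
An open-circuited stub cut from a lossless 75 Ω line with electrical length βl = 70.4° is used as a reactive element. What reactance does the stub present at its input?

X_in ≈ -26.7 Ω (capacitive)

tan(βl) = 2.81
For an open-circuited stub, Z_in = −jZ_0·cot(βl) = −jZ_0/tan(βl)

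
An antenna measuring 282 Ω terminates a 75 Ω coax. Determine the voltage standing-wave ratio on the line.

VSWR ≈ 3.76

For a purely resistive load, VSWR = R_L/Z_0 or Z_0/R_L (whichever > 1) = 282/75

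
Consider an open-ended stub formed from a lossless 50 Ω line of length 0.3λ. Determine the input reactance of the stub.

X_in ≈ 16.2 Ω (inductive)

βl = 2π × 0.3 = 108°
tan(βl) = -3.08
For an open-ended stub, Z_in = −jZ_0·cot(βl) = −jZ_0/tan(βl)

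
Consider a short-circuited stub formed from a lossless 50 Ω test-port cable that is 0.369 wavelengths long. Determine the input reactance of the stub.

βl = 2π × 0.369 = 133°
tan(βl) = -1.08
For a short-circuited stub, Z_in = jZ_0·tan(βl)

X_in ≈ -53.9 Ω (capacitive)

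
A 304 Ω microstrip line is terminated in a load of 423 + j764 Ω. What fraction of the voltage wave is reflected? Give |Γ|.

|Γ| ≈ 0.733

Γ = (Z_L − Z_0)/(Z_L + Z_0) = (119 + j764)/(727 + j764)
|Γ| = 773/1050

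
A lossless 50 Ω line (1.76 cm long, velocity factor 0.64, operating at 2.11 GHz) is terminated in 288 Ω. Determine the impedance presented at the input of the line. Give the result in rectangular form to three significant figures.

Z_in ≈ 9.84 − j17.9 Ω

λ = v/f = 0.64·c / 2.11 GHz = 0.091 m
βl = 2π·l/λ = 2π × 0.193 = 69.6°
tan(βl) = tan(69.6°) = 2.69
Z_in = Z_0·(Z_L + jZ_0·tanβl)/(Z_0 + jZ_L·tanβl)
     = 50·(288 + j135)/(50 + j776)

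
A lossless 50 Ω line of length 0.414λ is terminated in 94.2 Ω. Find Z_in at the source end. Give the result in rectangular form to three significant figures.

βl = 2π × 0.414 = 149°
tan(βl) = tan(149°) = -0.6
Z_in = Z_0·(Z_L + jZ_0·tanβl)/(Z_0 + jZ_L·tanβl)
     = 50·(94.2 − j30)/(50 − j56.5)

Z_in ≈ 56.2 + j33.6 Ω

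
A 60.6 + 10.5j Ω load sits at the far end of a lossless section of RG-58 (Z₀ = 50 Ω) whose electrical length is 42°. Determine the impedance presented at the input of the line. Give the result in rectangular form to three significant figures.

tan(βl) = tan(42°) = 0.9
Z_in = Z_0·(Z_L + jZ_0·tanβl)/(Z_0 + jZ_L·tanβl)
     = 50·(60.6 + j55.5)/(40.5 + j54.6)

Z_in ≈ 59.4 − j11.4 Ω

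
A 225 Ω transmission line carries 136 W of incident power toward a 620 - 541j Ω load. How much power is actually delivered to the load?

|Γ| = |(395 − j541)/(845 − j541)| = 0.668
|Γ|² = 0.446
P_refl = |Γ|²·P_inc = 60.6 W, P_del = (1 − |Γ|²)·P_inc = 75.4 W

P_delivered ≈ 75.4 W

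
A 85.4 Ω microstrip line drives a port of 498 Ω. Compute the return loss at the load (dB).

RL ≈ 3.01 dB

Γ = (498 − 85.4)/(498 + 85.4) = 0.707
RL = −20·log₁₀|Γ| = −20·log₁₀(0.707)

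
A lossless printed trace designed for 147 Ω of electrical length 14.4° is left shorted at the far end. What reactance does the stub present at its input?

tan(βl) = 0.257
For a shorted stub, Z_in = jZ_0·tan(βl)

X_in ≈ 37.7 Ω (inductive)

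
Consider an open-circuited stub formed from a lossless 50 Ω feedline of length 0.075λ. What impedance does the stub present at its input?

βl = 2π × 0.075 = 27°
tan(βl) = 0.51
For an open-circuited stub, Z_in = −jZ_0·cot(βl) = −jZ_0/tan(βl)

Z_in ≈ −j98.1 Ω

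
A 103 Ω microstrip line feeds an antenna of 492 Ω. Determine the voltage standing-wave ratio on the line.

VSWR ≈ 4.78

For a purely resistive load, VSWR = R_L/Z_0 or Z_0/R_L (whichever > 1) = 492/103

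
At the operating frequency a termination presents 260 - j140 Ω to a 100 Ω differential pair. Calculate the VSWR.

VSWR ≈ 3.45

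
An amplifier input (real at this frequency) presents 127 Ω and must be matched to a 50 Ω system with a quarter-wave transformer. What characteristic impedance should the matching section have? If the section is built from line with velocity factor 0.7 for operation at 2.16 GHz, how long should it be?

Z_qwt = √(Z_0·R_L) = √(50 × 127) = √6350
λ = 0.7·c/f = 0.0972 m, so l = λ/4 = 0.0243 m

Z_qwt ≈ 79.7 Ω; length ≈ 2.43 cm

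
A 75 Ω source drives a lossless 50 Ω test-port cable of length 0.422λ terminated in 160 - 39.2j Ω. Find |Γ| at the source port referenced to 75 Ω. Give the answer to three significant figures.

βl = 2π × 0.422 = 152°
tan(βl) = -0.534
Z_in = Z_0·(Z_L + jZ_0·tanβl)/(Z_0 + jZ_L·tanβl) = 63.2 + j72.2 Ω
Γ_s = (Z_in − Z_s)/(Z_in + Z_s) = (-11.8 + j72.2)/(138 + j72.2), |Γ_s| = 0.469

|Γ| ≈ 0.469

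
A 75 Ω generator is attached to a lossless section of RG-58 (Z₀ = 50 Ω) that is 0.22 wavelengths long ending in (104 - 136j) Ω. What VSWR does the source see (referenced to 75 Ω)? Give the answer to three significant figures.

VSWR ≈ 8.91

βl = 2π × 0.22 = 79.2°
tan(βl) = 5.24
Z_in = Z_0·(Z_L + jZ_0·tanβl)/(Z_0 + jZ_L·tanβl) = 8.42 + j2.25 Ω
Γ_s = (Z_in − Z_s)/(Z_in + Z_s) = (-66.6 + j2.25)/(83.4 + j2.25), |Γ_s| = 0.798
VSWR = (1 + |Γ_s|)/(1 − |Γ_s|)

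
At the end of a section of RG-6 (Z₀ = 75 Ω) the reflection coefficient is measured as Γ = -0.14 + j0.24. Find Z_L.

Z_L ≈ 51 + j26.5 Ω

Z_L = Z_0·(1 + Γ)/(1 − Γ) = 75·(0.86 + j0.24)/(1.14 − j0.24)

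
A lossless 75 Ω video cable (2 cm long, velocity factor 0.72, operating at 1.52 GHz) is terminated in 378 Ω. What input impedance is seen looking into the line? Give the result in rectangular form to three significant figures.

Z_in ≈ 24.2 − j57.5 Ω

λ = v/f = 0.72·c / 1.52 GHz = 0.142 m
βl = 2π·l/λ = 2π × 0.141 = 50.7°
tan(βl) = tan(50.7°) = 1.22
Z_in = Z_0·(Z_L + jZ_0·tanβl)/(Z_0 + jZ_L·tanβl)
     = 75·(378 + j91.5)/(75 + j461)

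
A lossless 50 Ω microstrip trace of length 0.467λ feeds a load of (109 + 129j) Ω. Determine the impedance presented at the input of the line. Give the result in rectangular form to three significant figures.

βl = 2π × 0.467 = 168°
tan(βl) = tan(168°) = -0.21
Z_in = Z_0·(Z_L + jZ_0·tanβl)/(Z_0 + jZ_L·tanβl)
     = 50·(109 + j118)/(77.1 − j22.9)

Z_in ≈ 43.9 + j89.9 Ω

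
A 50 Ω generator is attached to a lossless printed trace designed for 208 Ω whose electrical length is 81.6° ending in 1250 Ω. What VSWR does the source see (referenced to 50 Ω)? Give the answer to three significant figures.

tan(βl) = 6.77
Z_in = Z_0·(Z_L + jZ_0·tanβl)/(Z_0 + jZ_L·tanβl) = 35.3 − j29.8 Ω
Γ_s = (Z_in − Z_s)/(Z_in + Z_s) = (-14.7 − j29.8)/(85.3 − j29.8), |Γ_s| = 0.368
VSWR = (1 + |Γ_s|)/(1 − |Γ_s|)

VSWR ≈ 2.16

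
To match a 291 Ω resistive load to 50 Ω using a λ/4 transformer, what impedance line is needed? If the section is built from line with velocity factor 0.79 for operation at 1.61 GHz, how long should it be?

Z_qwt = √(Z_0·R_L) = √(50 × 291) = √14550
λ = 0.79·c/f = 0.147 m, so l = λ/4 = 0.0368 m

Z_qwt ≈ 121 Ω; length ≈ 3.68 cm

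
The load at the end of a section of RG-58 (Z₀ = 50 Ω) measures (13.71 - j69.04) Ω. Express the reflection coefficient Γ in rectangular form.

Γ = (Z_L − Z_0)/(Z_L + Z_0) = (-36.29 − j69.04)/(63.71 − j69.04)

Γ ≈ 0.278 − j0.782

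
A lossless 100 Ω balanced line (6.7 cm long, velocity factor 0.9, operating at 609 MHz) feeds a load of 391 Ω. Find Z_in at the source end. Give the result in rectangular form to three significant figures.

λ = v/f = 0.9·c / 609 MHz = 0.443 m
βl = 2π·l/λ = 2π × 0.151 = 54.4°
tan(βl) = tan(54.4°) = 1.4
Z_in = Z_0·(Z_L + jZ_0·tanβl)/(Z_0 + jZ_L·tanβl)
     = 100·(391 + j140)/(100 + j546)

Z_in ≈ 37.4 − j64.7 Ω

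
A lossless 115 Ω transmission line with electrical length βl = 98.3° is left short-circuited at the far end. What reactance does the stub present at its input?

tan(βl) = -6.85
For a short-circuited stub, Z_in = jZ_0·tan(βl)

X_in ≈ -788 Ω (capacitive)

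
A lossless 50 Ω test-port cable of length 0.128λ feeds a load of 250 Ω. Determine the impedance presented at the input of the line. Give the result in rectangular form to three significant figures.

βl = 2π × 0.128 = 46.1°
tan(βl) = tan(46.1°) = 1.04
Z_in = Z_0·(Z_L + jZ_0·tanβl)/(Z_0 + jZ_L·tanβl)
     = 50·(250 + j51.9)/(50 + j260)

Z_in ≈ 18.6 − j44.6 Ω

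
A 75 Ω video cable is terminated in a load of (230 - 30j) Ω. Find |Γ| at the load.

|Γ| ≈ 0.515

Γ = (Z_L − Z_0)/(Z_L + Z_0) = (155 − j30)/(305 − j30)
|Γ| = 158/306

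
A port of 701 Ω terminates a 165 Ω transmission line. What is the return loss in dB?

Γ = (701 − 165)/(701 + 165) = 0.619
RL = −20·log₁₀|Γ| = −20·log₁₀(0.619)

RL ≈ 4.17 dB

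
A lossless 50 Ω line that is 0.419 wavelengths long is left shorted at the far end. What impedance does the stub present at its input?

βl = 2π × 0.419 = 151°
tan(βl) = -0.558
For a shorted stub, Z_in = jZ_0·tan(βl)

Z_in ≈ −j27.9 Ω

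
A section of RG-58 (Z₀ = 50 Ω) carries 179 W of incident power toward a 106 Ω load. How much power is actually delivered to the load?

Γ = (106 − 50)/(106 + 50) = 0.359
|Γ|² = 0.129
P_refl = |Γ|²·P_inc = 23.1 W, P_del = (1 − |Γ|²)·P_inc = 156 W

P_delivered ≈ 156 W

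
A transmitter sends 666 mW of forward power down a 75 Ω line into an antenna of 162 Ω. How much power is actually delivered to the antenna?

P_delivered ≈ 576 mW

Γ = (162 − 75)/(162 + 75) = 0.367
|Γ|² = 0.135
P_refl = |Γ|²·P_inc = 89.7 mW, P_del = (1 − |Γ|²)·P_inc = 576 mW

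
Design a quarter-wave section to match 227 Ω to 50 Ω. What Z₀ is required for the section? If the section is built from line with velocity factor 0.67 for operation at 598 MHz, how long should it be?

Z_qwt ≈ 107 Ω; length ≈ 8.4 cm

Z_qwt = √(Z_0·R_L) = √(50 × 227) = √11350
λ = 0.67·c/f = 0.336 m, so l = λ/4 = 0.084 m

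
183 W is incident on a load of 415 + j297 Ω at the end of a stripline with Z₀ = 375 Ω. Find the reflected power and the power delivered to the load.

|Γ| = |(40 + j297)/(790 + j297)| = 0.355
|Γ|² = 0.126
P_refl = |Γ|²·P_inc = 23.1 W, P_del = (1 − |Γ|²)·P_inc = 160 W

P_reflected ≈ 23.1 W; P_delivered ≈ 160 W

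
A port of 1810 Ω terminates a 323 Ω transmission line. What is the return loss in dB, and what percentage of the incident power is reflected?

Γ = (1810 − 323)/(1810 + 323) = 0.697
RL = −20·log₁₀(0.697) = 3.13 dB
P_refl/P_inc = |Γ|² = 0.486

RL ≈ 3.13 dB; 48.6% of incident power reflected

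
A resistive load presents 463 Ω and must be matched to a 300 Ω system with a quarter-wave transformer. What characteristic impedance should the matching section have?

Z_qwt = √(Z_0·R_L) = √(300 × 463) = √138900

Z_qwt ≈ 373 Ω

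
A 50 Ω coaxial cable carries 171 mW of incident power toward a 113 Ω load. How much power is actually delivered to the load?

P_delivered ≈ 145 mW

Γ = (113 − 50)/(113 + 50) = 0.387
|Γ|² = 0.149
P_refl = |Γ|²·P_inc = 25.5 mW, P_del = (1 − |Γ|²)·P_inc = 145 mW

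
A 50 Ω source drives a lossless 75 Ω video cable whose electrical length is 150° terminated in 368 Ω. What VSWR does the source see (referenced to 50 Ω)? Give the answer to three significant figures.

VSWR ≈ 6.36

tan(βl) = -0.577
Z_in = Z_0·(Z_L + jZ_0·tanβl)/(Z_0 + jZ_L·tanβl) = 54.4 + j111 Ω
Γ_s = (Z_in − Z_s)/(Z_in + Z_s) = (4.37 + j111)/(104 + j111), |Γ_s| = 0.728
VSWR = (1 + |Γ_s|)/(1 − |Γ_s|)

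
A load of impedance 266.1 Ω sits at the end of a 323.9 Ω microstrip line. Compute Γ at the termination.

Γ = (Z_L − Z_0)/(Z_L + Z_0) = (266.1 − 323.9)/(266.1 + 323.9) = -57.8/590

Γ = -0.098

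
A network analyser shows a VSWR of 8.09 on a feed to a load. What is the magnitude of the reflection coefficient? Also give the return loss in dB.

|Γ| ≈ 0.78; return loss ≈ 2.16 dB

|Γ| = (S − 1)/(S + 1) = (8.09 − 1)/(8.09 + 1) = 7.09/9.09
RL = −20·log₁₀|Γ| = −20·log₁₀(0.78)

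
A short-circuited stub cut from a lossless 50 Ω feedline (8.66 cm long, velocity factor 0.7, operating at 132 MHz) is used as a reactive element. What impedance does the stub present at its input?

λ = v/f = 0.7·c / 132 MHz = 1.59 m
βl = 2π·l/λ = 2π × 0.0544 = 19.6°
tan(βl) = 0.356
For a short-circuited stub, Z_in = jZ_0·tan(βl)

Z_in ≈ +j17.8 Ω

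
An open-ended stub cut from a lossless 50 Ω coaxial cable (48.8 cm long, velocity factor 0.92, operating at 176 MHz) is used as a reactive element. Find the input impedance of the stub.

Z_in ≈ +j20.2 Ω

λ = v/f = 0.92·c / 176 MHz = 1.57 m
βl = 2π·l/λ = 2π × 0.311 = 112°
tan(βl) = -2.47
For an open-ended stub, Z_in = −jZ_0·cot(βl) = −jZ_0/tan(βl)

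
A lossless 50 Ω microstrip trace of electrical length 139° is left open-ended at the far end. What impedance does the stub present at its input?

Z_in ≈ +j57.5 Ω

tan(βl) = -0.869
For an open-ended stub, Z_in = −jZ_0·cot(βl) = −jZ_0/tan(βl)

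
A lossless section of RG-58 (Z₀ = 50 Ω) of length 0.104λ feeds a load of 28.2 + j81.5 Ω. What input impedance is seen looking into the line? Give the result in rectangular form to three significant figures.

βl = 2π × 0.104 = 37.4°
tan(βl) = tan(37.4°) = 0.766
Z_in = Z_0·(Z_L + jZ_0·tanβl)/(Z_0 + jZ_L·tanβl)
     = 50·(28.2 + j120)/(-12.4 + j21.6)

Z_in ≈ 180 − j169 Ω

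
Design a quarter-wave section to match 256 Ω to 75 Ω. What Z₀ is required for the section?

Z_qwt ≈ 139 Ω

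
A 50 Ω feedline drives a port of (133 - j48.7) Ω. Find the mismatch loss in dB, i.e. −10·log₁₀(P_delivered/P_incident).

mismatch loss ≈ 1.3 dB

Γ = (83 − j48.7)/(183 − j48.7), |Γ| = 0.508
|Γ|² = 0.258, so P_del/P_inc = 1 − |Γ|² = 0.742
ML = −10·log₁₀(1 − |Γ|²)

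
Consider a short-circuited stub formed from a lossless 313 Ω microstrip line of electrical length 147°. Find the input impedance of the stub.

tan(βl) = -0.649
For a short-circuited stub, Z_in = jZ_0·tan(βl)

Z_in ≈ −j203 Ω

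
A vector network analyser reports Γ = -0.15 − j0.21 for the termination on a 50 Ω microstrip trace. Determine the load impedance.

Z_L = Z_0·(1 + Γ)/(1 − Γ) = 50·(0.85 − j0.21)/(1.15 + j0.21)

Z_L ≈ 34.2 − j15.4 Ω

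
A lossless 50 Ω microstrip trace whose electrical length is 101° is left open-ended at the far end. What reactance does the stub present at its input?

X_in ≈ 9.72 Ω (inductive)

tan(βl) = -5.14
For an open-ended stub, Z_in = −jZ_0·cot(βl) = −jZ_0/tan(βl)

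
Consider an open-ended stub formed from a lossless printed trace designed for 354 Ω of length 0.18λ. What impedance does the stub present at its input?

Z_in ≈ −j167 Ω

βl = 2π × 0.18 = 64.8°
tan(βl) = 2.13
For an open-ended stub, Z_in = −jZ_0·cot(βl) = −jZ_0/tan(βl)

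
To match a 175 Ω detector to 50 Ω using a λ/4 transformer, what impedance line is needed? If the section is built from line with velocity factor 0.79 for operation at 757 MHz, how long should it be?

Z_qwt ≈ 93.5 Ω; length ≈ 7.83 cm

Z_qwt = √(Z_0·R_L) = √(50 × 175) = √8750
λ = 0.79·c/f = 0.313 m, so l = λ/4 = 0.0783 m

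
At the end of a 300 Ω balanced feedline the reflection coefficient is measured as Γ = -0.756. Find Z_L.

Z_L ≈ 41.7 Ω

Z_L = Z_0·(1 + Γ)/(1 − Γ) = 300·(0.244)/(1.76)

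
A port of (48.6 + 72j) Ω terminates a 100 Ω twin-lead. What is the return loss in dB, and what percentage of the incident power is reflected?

Γ = (-51.4 + j72)/(148.6 + j72), |Γ| = 0.536
RL = −20·log₁₀(0.536) = 5.42 dB
P_refl/P_inc = |Γ|² = 0.287

RL ≈ 5.42 dB; 28.7% of incident power reflected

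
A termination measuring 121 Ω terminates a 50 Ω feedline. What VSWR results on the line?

For a purely resistive load, VSWR = R_L/Z_0 or Z_0/R_L (whichever > 1) = 121/50

VSWR ≈ 2.42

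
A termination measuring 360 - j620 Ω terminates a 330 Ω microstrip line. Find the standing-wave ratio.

VSWR ≈ 5.05

Γ = (Z_L − Z_0)/(Z_L + Z_0) = (30 − j620)/(690 − j620)
|Γ| = 621/928 = 0.669
VSWR = (1 + |Γ|)/(1 − |Γ|) = 1.67/0.331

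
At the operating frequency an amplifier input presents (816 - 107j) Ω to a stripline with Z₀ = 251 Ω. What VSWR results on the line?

VSWR ≈ 3.31

Γ = (Z_L − Z_0)/(Z_L + Z_0) = (565 − j107)/(1067 − j107)
|Γ| = 575/1070 = 0.536
VSWR = (1 + |Γ|)/(1 − |Γ|) = 1.54/0.464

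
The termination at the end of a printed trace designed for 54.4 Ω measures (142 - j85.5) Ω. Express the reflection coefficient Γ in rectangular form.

Γ ≈ 0.534 − j0.203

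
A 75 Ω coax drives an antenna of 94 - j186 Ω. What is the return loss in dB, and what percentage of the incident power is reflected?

RL ≈ 2.57 dB; 55.3% of incident power reflected

Γ = (19 − j186)/(169 − j186), |Γ| = 0.744
RL = −20·log₁₀(0.744) = 2.57 dB
P_refl/P_inc = |Γ|² = 0.553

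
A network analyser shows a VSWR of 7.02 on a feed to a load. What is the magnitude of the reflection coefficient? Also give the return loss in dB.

|Γ| = (S − 1)/(S + 1) = (7.02 − 1)/(7.02 + 1) = 6.02/8.02
RL = −20·log₁₀|Γ| = −20·log₁₀(0.751)

|Γ| ≈ 0.751; return loss ≈ 2.49 dB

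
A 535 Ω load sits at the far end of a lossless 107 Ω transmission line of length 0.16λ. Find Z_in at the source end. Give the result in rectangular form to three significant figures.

Z_in ≈ 29.5 − j64.2 Ω

βl = 2π × 0.16 = 57.6°
tan(βl) = tan(57.6°) = 1.58
Z_in = Z_0·(Z_L + jZ_0·tanβl)/(Z_0 + jZ_L·tanβl)
     = 107·(535 + j169)/(107 + j843)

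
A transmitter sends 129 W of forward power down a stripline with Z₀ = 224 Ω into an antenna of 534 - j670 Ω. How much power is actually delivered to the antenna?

P_delivered ≈ 60.3 W

|Γ| = |(310 − j670)/(758 − j670)| = 0.73
|Γ|² = 0.533
P_refl = |Γ|²·P_inc = 68.7 W, P_del = (1 − |Γ|²)·P_inc = 60.3 W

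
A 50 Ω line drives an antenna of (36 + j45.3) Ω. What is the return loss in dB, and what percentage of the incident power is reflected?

RL ≈ 6.24 dB; 23.8% of incident power reflected

Γ = (-14 + j45.3)/(86 + j45.3), |Γ| = 0.488
RL = −20·log₁₀(0.488) = 6.24 dB
P_refl/P_inc = |Γ|² = 0.238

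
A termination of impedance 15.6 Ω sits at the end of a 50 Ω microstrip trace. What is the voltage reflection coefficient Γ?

Γ = (Z_L − Z_0)/(Z_L + Z_0) = (15.6 − 50)/(15.6 + 50) = -34.4/65.6

Γ = -0.524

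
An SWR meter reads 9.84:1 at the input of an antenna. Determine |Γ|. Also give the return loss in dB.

|Γ| = (S − 1)/(S + 1) = (9.84 − 1)/(9.84 + 1) = 8.84/10.8
RL = −20·log₁₀|Γ| = −20·log₁₀(0.815)

|Γ| ≈ 0.815; return loss ≈ 1.77 dB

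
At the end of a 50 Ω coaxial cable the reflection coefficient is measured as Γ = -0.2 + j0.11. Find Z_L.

Z_L = Z_0·(1 + Γ)/(1 − Γ) = 50·(0.8 + j0.11)/(1.2 − j0.11)

Z_L ≈ 32.6 + j7.58 Ω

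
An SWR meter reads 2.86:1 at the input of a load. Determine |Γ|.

|Γ| ≈ 0.482

|Γ| = (S − 1)/(S + 1) = (2.86 − 1)/(2.86 + 1) = 1.86/3.86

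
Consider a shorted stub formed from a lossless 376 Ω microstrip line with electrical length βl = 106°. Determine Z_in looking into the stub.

tan(βl) = -3.49
For a shorted stub, Z_in = jZ_0·tan(βl)

Z_in ≈ −j1310 Ω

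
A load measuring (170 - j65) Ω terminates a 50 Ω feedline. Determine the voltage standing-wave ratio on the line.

Γ = (Z_L − Z_0)/(Z_L + Z_0) = (120 − j65)/(220 − j65)
|Γ| = 136/229 = 0.595
VSWR = (1 + |Γ|)/(1 − |Γ|) = 1.59/0.405

VSWR ≈ 3.94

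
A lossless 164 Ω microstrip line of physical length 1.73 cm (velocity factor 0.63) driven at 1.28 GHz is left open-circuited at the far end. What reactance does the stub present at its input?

λ = v/f = 0.63·c / 1.28 GHz = 0.148 m
βl = 2π·l/λ = 2π × 0.117 = 42.2°
tan(βl) = 0.906
For an open-circuited stub, Z_in = −jZ_0·cot(βl) = −jZ_0/tan(βl)

X_in ≈ -181 Ω (capacitive)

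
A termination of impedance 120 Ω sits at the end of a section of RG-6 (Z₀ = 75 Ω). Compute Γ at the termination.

Γ = (Z_L − Z_0)/(Z_L + Z_0) = (120 − 75)/(120 + 75) = 45/195

Γ = 0.231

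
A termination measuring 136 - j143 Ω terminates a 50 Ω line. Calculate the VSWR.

VSWR ≈ 5.93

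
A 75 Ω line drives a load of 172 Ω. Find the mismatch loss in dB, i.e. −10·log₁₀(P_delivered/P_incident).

mismatch loss ≈ 0.727 dB

Γ = (172 − 75)/(172 + 75) = 0.393
|Γ|² = 0.154, so P_del/P_inc = 1 − |Γ|² = 0.846
ML = −10·log₁₀(1 − |Γ|²)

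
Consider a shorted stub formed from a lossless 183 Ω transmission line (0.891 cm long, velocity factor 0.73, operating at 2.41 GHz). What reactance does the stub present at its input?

X_in ≈ 130 Ω (inductive)

λ = v/f = 0.73·c / 2.41 GHz = 0.0909 m
βl = 2π·l/λ = 2π × 0.0981 = 35.3°
tan(βl) = 0.708
For a shorted stub, Z_in = jZ_0·tan(βl)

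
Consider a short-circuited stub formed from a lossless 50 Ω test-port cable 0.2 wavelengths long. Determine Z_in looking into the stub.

Z_in ≈ +j154 Ω

βl = 2π × 0.2 = 72°
tan(βl) = 3.08
For a short-circuited stub, Z_in = jZ_0·tan(βl)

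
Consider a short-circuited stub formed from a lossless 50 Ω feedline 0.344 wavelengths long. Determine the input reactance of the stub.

βl = 2π × 0.344 = 124°
tan(βl) = -1.49
For a short-circuited stub, Z_in = jZ_0·tan(βl)

X_in ≈ -74.6 Ω (capacitive)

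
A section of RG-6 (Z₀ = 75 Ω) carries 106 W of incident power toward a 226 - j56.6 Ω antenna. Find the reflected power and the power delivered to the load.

|Γ| = |(151 − j56.6)/(301 − j56.6)| = 0.527
|Γ|² = 0.277
P_refl = |Γ|²·P_inc = 29.4 W, P_del = (1 − |Γ|²)·P_inc = 76.6 W

P_reflected ≈ 29.4 W; P_delivered ≈ 76.6 W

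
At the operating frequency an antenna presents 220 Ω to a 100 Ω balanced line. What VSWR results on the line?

VSWR ≈ 2.2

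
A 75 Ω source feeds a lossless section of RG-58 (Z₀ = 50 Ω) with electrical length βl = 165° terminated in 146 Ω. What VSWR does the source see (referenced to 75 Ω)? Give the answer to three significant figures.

VSWR ≈ 2.14

tan(βl) = -0.268
Z_in = Z_0·(Z_L + jZ_0·tanβl)/(Z_0 + jZ_L·tanβl) = 97.1 + j62.5 Ω
Γ_s = (Z_in − Z_s)/(Z_in + Z_s) = (22.1 + j62.5)/(172 + j62.5), |Γ_s| = 0.362
VSWR = (1 + |Γ_s|)/(1 − |Γ_s|)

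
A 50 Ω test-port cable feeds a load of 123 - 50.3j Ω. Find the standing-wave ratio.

VSWR ≈ 2.94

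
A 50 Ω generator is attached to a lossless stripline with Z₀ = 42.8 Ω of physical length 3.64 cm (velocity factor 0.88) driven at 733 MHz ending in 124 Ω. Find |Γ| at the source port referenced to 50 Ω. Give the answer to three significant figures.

λ = v/f = 0.88·c / 733 MHz = 0.36 m
βl = 2π·l/λ = 2π × 0.101 = 36.4°
tan(βl) = 0.737
Z_in = Z_0·(Z_L + jZ_0·tanβl)/(Z_0 + jZ_L·tanβl) = 34.4 − j42 Ω
Γ_s = (Z_in − Z_s)/(Z_in + Z_s) = (-15.6 − j42)/(84.4 − j42), |Γ_s| = 0.475

|Γ| ≈ 0.475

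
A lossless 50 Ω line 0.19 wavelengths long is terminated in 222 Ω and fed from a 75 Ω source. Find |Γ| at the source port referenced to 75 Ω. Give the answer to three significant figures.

βl = 2π × 0.19 = 68.4°
tan(βl) = 2.53
Z_in = Z_0·(Z_L + jZ_0·tanβl)/(Z_0 + jZ_L·tanβl) = 12.9 − j18.6 Ω
Γ_s = (Z_in − Z_s)/(Z_in + Z_s) = (-62.1 − j18.6)/(87.9 − j18.6), |Γ_s| = 0.721

|Γ| ≈ 0.721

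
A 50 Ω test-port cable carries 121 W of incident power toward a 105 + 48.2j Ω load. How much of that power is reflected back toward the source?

|Γ| = |(55 + j48.2)/(155 + j48.2)| = 0.451
|Γ|² = 0.203
P_refl = |Γ|²·P_inc = 24.6 W, P_del = (1 − |Γ|²)·P_inc = 96.4 W

P_reflected ≈ 24.6 W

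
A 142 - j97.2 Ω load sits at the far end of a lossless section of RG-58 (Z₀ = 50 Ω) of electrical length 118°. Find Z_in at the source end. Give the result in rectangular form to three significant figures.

Z_in ≈ 18.1 + j35.6 Ω

tan(βl) = tan(118°) = -1.88
Z_in = Z_0·(Z_L + jZ_0·tanβl)/(Z_0 + jZ_L·tanβl)
     = 50·(142 − j191)/(-133 − j267)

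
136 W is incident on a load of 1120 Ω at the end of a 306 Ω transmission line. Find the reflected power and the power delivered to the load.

P_reflected ≈ 44.3 W; P_delivered ≈ 91.7 W

Γ = (1120 − 306)/(1120 + 306) = 0.571
|Γ|² = 0.326
P_refl = |Γ|²·P_inc = 44.3 W, P_del = (1 − |Γ|²)·P_inc = 91.7 W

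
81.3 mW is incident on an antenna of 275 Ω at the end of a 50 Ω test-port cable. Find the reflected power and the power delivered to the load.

Γ = (275 − 50)/(275 + 50) = 0.692
|Γ|² = 0.479
P_refl = |Γ|²·P_inc = 39 mW, P_del = (1 − |Γ|²)·P_inc = 42.3 mW

P_reflected ≈ 39 mW; P_delivered ≈ 42.3 mW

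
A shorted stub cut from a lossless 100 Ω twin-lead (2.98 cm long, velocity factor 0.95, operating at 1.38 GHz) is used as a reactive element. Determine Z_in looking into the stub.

λ = v/f = 0.95·c / 1.38 GHz = 0.207 m
βl = 2π·l/λ = 2π × 0.144 = 51.9°
tan(βl) = 1.28
For a shorted stub, Z_in = jZ_0·tan(βl)

Z_in ≈ +j128 Ω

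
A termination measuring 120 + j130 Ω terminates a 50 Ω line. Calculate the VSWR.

VSWR ≈ 5.45

Γ = (Z_L − Z_0)/(Z_L + Z_0) = (70 + j130)/(170 + j130)
|Γ| = 148/214 = 0.69
VSWR = (1 + |Γ|)/(1 − |Γ|) = 1.69/0.31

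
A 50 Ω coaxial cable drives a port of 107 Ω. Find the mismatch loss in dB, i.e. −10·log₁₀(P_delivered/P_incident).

mismatch loss ≈ 0.614 dB

Γ = (107 − 50)/(107 + 50) = 0.363
|Γ|² = 0.132, so P_del/P_inc = 1 − |Γ|² = 0.868
ML = −10·log₁₀(1 − |Γ|²)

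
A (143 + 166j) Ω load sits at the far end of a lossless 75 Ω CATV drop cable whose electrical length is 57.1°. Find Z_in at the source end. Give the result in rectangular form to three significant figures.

Z_in ≈ 33.3 − j75.9 Ω

tan(βl) = tan(57.1°) = 1.55
Z_in = Z_0·(Z_L + jZ_0·tanβl)/(Z_0 + jZ_L·tanβl)
     = 75·(143 + j282)/(-182 + j221)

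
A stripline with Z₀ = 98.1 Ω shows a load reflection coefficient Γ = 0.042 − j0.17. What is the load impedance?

Z_L = Z_0·(1 + Γ)/(1 − Γ) = 98.1·(1.04 − j0.17)/(0.958 + j0.17)

Z_L ≈ 100 − j35.2 Ω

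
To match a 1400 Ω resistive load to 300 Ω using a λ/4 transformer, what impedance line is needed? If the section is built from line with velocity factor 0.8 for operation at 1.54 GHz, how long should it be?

Z_qwt = √(Z_0·R_L) = √(300 × 1400) = √420000
λ = 0.8·c/f = 0.156 m, so l = λ/4 = 0.039 m

Z_qwt ≈ 648 Ω; length ≈ 3.9 cm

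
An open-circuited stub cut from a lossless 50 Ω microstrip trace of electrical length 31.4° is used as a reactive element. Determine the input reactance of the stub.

X_in ≈ -81.9 Ω (capacitive)

tan(βl) = 0.61
For an open-circuited stub, Z_in = −jZ_0·cot(βl) = −jZ_0/tan(βl)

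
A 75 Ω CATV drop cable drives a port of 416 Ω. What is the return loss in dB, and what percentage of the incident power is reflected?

RL ≈ 3.17 dB; 48.2% of incident power reflected

Γ = (416 − 75)/(416 + 75) = 0.695
RL = −20·log₁₀(0.695) = 3.17 dB
P_refl/P_inc = |Γ|² = 0.482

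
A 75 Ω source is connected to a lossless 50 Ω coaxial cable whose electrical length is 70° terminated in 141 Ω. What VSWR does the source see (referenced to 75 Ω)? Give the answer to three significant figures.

tan(βl) = 2.75
Z_in = Z_0·(Z_L + jZ_0·tanβl)/(Z_0 + jZ_L·tanβl) = 19.8 − j15.6 Ω
Γ_s = (Z_in − Z_s)/(Z_in + Z_s) = (-55.2 − j15.6)/(94.8 − j15.6), |Γ_s| = 0.598
VSWR = (1 + |Γ_s|)/(1 − |Γ_s|)

VSWR ≈ 3.97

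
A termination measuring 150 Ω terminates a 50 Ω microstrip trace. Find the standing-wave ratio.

VSWR ≈ 3

For a purely resistive load, VSWR = R_L/Z_0 or Z_0/R_L (whichever > 1) = 150/50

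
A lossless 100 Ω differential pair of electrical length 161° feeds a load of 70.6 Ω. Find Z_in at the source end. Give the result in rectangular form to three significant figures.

tan(βl) = tan(161°) = -0.344
Z_in = Z_0·(Z_L + jZ_0·tanβl)/(Z_0 + jZ_L·tanβl)
     = 100·(70.6 − j34.4)/(100 − j24.3)

Z_in ≈ 74.6 − j16.3 Ω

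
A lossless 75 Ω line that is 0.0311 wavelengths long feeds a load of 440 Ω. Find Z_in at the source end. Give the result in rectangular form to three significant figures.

βl = 2π × 0.0311 = 11.2°
tan(βl) = tan(11.2°) = 0.198
Z_in = Z_0·(Z_L + jZ_0·tanβl)/(Z_0 + jZ_L·tanβl)
     = 75·(440 + j14.8)/(75 + j87.1)

Z_in ≈ 195 − j211 Ω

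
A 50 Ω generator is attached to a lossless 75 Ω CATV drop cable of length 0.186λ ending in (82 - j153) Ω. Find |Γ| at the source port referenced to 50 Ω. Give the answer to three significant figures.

βl = 2π × 0.186 = 67°
tan(βl) = 2.35
Z_in = Z_0·(Z_L + jZ_0·tanβl)/(Z_0 + jZ_L·tanβl) = 13.3 − j1.88 Ω
Γ_s = (Z_in − Z_s)/(Z_in + Z_s) = (-36.7 − j1.88)/(63.3 − j1.88), |Γ_s| = 0.58

|Γ| ≈ 0.58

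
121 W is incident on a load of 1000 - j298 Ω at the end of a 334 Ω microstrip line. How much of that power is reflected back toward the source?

|Γ| = |(666 − j298)/(1334 − j298)| = 0.534
|Γ|² = 0.285
P_refl = |Γ|²·P_inc = 34.5 W, P_del = (1 − |Γ|²)·P_inc = 86.5 W

P_reflected ≈ 34.5 W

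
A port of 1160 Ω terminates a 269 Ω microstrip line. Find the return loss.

RL ≈ 4.1 dB

Γ = (1160 − 269)/(1160 + 269) = 0.624
RL = −20·log₁₀|Γ| = −20·log₁₀(0.624)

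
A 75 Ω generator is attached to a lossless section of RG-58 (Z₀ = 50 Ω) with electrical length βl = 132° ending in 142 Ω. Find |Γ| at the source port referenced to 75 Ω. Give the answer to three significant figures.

|Γ| ≈ 0.53

tan(βl) = -1.11
Z_in = Z_0·(Z_L + jZ_0·tanβl)/(Z_0 + jZ_L·tanβl) = 29 + j35.8 Ω
Γ_s = (Z_in − Z_s)/(Z_in + Z_s) = (-46 + j35.8)/(104 + j35.8), |Γ_s| = 0.53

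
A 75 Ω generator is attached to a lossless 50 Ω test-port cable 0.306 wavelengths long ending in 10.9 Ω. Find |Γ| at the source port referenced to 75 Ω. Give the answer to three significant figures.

βl = 2π × 0.306 = 110°
tan(βl) = -2.72
Z_in = Z_0·(Z_L + jZ_0·tanβl)/(Z_0 + jZ_L·tanβl) = 67.8 − j95.9 Ω
Γ_s = (Z_in − Z_s)/(Z_in + Z_s) = (-7.15 − j95.9)/(143 − j95.9), |Γ_s| = 0.559

|Γ| ≈ 0.559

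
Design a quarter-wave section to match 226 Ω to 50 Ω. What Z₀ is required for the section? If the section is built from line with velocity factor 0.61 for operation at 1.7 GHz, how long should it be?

Z_qwt = √(Z_0·R_L) = √(50 × 226) = √11300
λ = 0.61·c/f = 0.108 m, so l = λ/4 = 0.0269 m

Z_qwt ≈ 106 Ω; length ≈ 2.69 cm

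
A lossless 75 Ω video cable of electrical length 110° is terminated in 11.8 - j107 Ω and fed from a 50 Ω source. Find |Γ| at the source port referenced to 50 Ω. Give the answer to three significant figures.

tan(βl) = -2.75
Z_in = Z_0·(Z_L + jZ_0·tanβl)/(Z_0 + jZ_L·tanβl) = 11.6 + j106 Ω
Γ_s = (Z_in − Z_s)/(Z_in + Z_s) = (-38.4 + j106)/(61.6 + j106), |Γ_s| = 0.919

|Γ| ≈ 0.919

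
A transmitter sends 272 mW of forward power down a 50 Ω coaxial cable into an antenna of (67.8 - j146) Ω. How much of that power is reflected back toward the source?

P_reflected ≈ 167 mW

|Γ| = |(17.8 − j146)/(117.8 − j146)| = 0.784
|Γ|² = 0.615
P_refl = |Γ|²·P_inc = 167 mW, P_del = (1 − |Γ|²)·P_inc = 105 mW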